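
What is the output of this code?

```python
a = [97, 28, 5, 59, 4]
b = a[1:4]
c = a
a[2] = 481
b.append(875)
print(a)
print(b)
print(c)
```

Key concept: slice vs alias.
Step by step:
`a = [97, 28, 5, 59, 4]` → a = [97, 28, 5, 59, 4]
`b = a[1:4]` → b = [28, 5, 59]
`c = a` → c = [97, 28, 5, 59, 4] (same object as a)
`a[2] = 481` → a = [97, 28, 481, 59, 4] (same object as c); c = [97, 28, 481, 59, 4] (same object as a)
`b.append(875)` → b = [28, 5, 59, 875]
`print(a)` → prints [97, 28, 481, 59, 4]
`print(b)` → prints [28, 5, 59, 875]
`print(c)` → prints [97, 28, 481, 59, 4]

Answer:
[97, 28, 481, 59, 4]
[28, 5, 59, 875]
[97, 28, 481, 59, 4]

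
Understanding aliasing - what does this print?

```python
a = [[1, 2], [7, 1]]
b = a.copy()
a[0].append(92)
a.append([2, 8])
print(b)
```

Key concept: shallow copy with nested lists.
Step by step:
`a = [[1, 2], [7, 1]]` → a = [[1, 2], [7, 1]]
`b = a.copy()` → b = [[1, 2], [7, 1]]
`a[0].append(92)` → a = [[1, 2, 92], [7, 1]]; b = [[1, 2, 92], [7, 1]]
`a.append([2, 8])` → a = [[1, 2, 92], [7, 1], [2, 8]]
`print(b)` → prints [[1, 2, 92], [7, 1]]

Answer: [[1, 2, 92], [7, 1]]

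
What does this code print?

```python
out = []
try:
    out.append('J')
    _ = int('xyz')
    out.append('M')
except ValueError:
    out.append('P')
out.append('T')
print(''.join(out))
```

Execution trace: 'J' (try body) → 'P' (except ValueError) → 'T' (after the try/except). Output: JPT

Answer: JPT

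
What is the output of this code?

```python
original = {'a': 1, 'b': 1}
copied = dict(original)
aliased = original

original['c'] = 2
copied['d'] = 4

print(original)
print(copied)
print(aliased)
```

Key concept: dict() creates copy, assignment creates alias.
Step by step:
`original = {'a': 1, 'b': 1}` → original = {'a': 1, 'b': 1}
`copied = dict(original)` → copied = {'a': 1, 'b': 1}
`aliased = original` → aliased = {'a': 1, 'b': 1} (same object as original)
`original['c'] = 2` → original = {'a': 1, 'b': 1, 'c': 2} (same object as aliased); aliased = {'a': 1, 'b': 1, 'c': 2} (same object as original)
`copied['d'] = 4` → copied = {'a': 1, 'b': 1, 'd': 4}
`print(original)` → prints {'a': 1, 'b': 1, 'c': 2}
`print(copied)` → prints {'a': 1, 'b': 1, 'd': 4}
`print(aliased)` → prints {'a': 1, 'b': 1, 'c': 2}

Answer:
{'a': 1, 'b': 1, 'c': 2}
{'a': 1, 'b': 1, 'd': 4}
{'a': 1, 'b': 1, 'c': 2}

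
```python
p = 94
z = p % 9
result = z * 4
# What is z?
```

Trace:
`p = 94` → p = 94
`z = p % 9` → z = 4
`result = z * 4` → result = 16
So z = 4

Answer: 4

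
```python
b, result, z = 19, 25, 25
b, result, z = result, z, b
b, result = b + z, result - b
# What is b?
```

Trace:
`b, result, z = 19, 25, 25` → b = 19; result = 25; z = 25
`b, result, z = result, z, b` → b = 25; result = 25; z = 19
`b, result = b + z, result - b` → b = 44; result = 0
So b = 44

Answer: 44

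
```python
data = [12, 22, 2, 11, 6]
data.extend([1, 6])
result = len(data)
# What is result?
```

Trace:
`data = [12, 22, 2, 11, 6]` → data = [12, 22, 2, 11, 6]
`data.extend([1, 6])` → data = [12, 22, 2, 11, 6, 1, 6]
`result = len(data)` → result = 7
So result = 7

Answer: 7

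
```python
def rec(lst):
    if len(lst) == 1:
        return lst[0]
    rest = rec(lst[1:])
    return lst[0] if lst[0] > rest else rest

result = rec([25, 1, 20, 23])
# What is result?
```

Recursive max over [25, 1, 20, 23] = 25

Answer: 25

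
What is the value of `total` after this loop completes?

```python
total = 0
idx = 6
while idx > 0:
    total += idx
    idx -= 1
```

Sum 6 down to 1
`total` takes the values: 0 → 6 → 11 → 15 → 18 → 20 → 21

Answer: 21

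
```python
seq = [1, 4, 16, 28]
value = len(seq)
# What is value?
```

Trace:
`seq = [1, 4, 16, 28]` → seq = [1, 4, 16, 28]
`value = len(seq)` → value = 4
So value = 4

Answer: 4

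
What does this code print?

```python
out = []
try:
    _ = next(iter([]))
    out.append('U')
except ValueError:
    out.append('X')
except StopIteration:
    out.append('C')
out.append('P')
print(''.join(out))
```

Execution trace: 'C' (except StopIteration) → 'P' (after the try/except). Output: CP

Answer: CP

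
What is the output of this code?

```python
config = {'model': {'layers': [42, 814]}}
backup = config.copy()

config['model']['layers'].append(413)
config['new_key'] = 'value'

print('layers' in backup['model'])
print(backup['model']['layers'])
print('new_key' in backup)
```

Key concept: shallow copy gotcha with nested dict.
Step by step:
`config = {'model': {'layers': [42, 814]}}` → config = {'model': {'layers': [42, 814]}}
`backup = config.copy()` → backup = {'model': {'layers': [42, 814]}}
`config['model']['layers'].append(413)` → config = {'model': {'layers': [42, 814, 413]}}; backup = {'model': {'layers': [42, 814, 413]}}
`config['new_key'] = 'value'` → config = {'model': {'layers': [42, 814, 413]}, 'new_key': 'value'}
`print('layers' in backup['model'])` → prints True
`print(backup['model']['layers'])` → prints [42, 814, 413]
`print('new_key' in backup)` → prints False

Answer:
True
[42, 814, 413]
False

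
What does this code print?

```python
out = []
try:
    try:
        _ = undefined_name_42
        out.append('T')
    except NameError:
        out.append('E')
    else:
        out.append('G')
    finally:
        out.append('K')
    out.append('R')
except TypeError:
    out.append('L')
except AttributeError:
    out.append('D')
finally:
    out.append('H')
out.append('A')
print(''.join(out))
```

Execution trace: 'E' (inner except NameError) → 'K' (inner finally) → 'R' (try body, no exception) → 'H' (finally) → 'A' (after the try/except). Output: EKRHA

Answer: EKRHA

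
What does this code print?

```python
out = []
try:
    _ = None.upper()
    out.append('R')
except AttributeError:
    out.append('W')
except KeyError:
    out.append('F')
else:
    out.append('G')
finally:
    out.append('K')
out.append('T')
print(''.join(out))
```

Execution trace: 'W' (except AttributeError) → 'K' (finally) → 'T' (after the try/except). Output: WKT

Answer: WKT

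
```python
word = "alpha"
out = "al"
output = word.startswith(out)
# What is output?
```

Trace:
`word = "alpha"` → word = 'alpha'
`out = "al"` → out = 'al'
`output = word.startswith(out)` → output = True
So output = True

Answer: True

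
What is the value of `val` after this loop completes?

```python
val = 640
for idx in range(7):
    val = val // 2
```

Halve 7 times: 640 // 2^7 = 5
`val` takes the values: 640 → 320 → 160 → 80 → 40 → 20 → 10 → 5

Answer: 5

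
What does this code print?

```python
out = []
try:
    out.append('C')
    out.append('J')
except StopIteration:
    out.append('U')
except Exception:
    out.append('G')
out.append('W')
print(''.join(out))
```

Execution trace: 'C' (try body) → 'J' (try body, no exception) → 'W' (after the try/except). Output: CJW

Answer: CJW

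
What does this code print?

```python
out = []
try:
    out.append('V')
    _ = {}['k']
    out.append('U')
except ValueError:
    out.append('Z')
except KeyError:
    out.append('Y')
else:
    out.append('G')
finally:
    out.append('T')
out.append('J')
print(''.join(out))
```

Execution trace: 'V' (try body) → 'Y' (except KeyError) → 'T' (finally) → 'J' (after the try/except). Output: VYTJ

Answer: VYTJ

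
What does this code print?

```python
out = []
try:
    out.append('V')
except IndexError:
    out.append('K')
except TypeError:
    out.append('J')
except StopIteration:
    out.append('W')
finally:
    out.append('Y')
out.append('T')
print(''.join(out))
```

Execution trace: 'V' (try body, no exception) → 'Y' (finally) → 'T' (after the try/except). Output: VYT

Answer: VYT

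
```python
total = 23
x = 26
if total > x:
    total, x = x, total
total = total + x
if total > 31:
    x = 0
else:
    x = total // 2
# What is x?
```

Trace:
`total = 23` → total = 23
`x = 26` → x = 26
`if total > x: ...` → total > x is False → no variable changes
`total = total + x` → total = 49
`if total > 31: ...` → total > 31 is True → x = 0
So x = 0

Answer: 0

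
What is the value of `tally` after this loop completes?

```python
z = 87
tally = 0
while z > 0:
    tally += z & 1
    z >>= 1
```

Count set bits in 87 (binary: 0b1010111)
`tally` takes the values: 0 → 1 → 2 → 3 → 4 → 5

Answer: 5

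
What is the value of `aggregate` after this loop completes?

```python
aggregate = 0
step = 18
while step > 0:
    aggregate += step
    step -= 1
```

Sum 18 down to 1
`aggregate` takes the values: 0 → 18 → 35 → 51 → 66 → 80 → 93 → 105 → 116 → 126 → 135 → 143 → 150 → 156 → 161 → 165 → 168 → 170 → 171

Answer: 171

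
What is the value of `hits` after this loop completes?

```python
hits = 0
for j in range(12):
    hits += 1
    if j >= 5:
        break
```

Loop breaks when j reaches 5, hits is 6
`hits` takes the values: 0 → 1 → 2 → 3 → 4 → 5 → 6

Answer: 6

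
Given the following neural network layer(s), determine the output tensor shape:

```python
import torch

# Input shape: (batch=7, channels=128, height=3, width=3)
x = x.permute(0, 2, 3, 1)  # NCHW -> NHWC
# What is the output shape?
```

Input: (7, 128, 3, 3) -> Output: (7, 3, 3, 128)

Answer: (7, 3, 3, 128)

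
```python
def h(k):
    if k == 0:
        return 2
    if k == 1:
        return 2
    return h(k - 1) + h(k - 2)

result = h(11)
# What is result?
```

Build up from base cases: h(0)=2, h(1)=2, h(2)=4, h(3)=6, h(4)=10, h(5)=16, h(6)=26, ..., h(11)=288

Answer: 288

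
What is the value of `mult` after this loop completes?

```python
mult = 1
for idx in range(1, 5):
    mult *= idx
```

4! = 24
`mult` takes the values: 1 → 2 → 6 → 24

Answer: 24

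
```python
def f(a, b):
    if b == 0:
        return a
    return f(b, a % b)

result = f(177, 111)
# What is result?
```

f(177, 111) -> f(111, 66) -> f(66, 45) -> f(45, 21) -> f(21, 3) -> f(3, 0) -> 3

Answer: 3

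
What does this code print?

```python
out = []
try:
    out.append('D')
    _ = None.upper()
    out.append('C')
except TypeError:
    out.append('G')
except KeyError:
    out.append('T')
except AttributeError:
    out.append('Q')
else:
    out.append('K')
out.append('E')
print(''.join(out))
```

Execution trace: 'D' (try body) → 'Q' (except AttributeError) → 'E' (after the try/except). Output: DQE

Answer: DQE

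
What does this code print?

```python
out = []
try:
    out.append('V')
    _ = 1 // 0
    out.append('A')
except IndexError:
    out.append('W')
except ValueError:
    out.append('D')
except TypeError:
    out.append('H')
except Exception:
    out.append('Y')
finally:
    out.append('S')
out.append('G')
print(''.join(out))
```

Execution trace: 'V' (try body) → 'Y' (except Exception) → 'S' (finally) → 'G' (after the try/except). Output: VYSG

Answer: VYSG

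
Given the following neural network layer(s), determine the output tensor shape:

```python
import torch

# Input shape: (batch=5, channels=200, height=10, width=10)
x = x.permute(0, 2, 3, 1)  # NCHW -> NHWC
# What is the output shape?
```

Input: (5, 200, 10, 10) -> Output: (5, 10, 10, 200)

Answer: (5, 10, 10, 200)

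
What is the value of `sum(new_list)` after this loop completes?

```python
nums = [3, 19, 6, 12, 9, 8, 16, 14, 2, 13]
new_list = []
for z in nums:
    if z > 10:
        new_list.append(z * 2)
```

Sum of doubled values > 10
`new_list` takes the values: [] → [38] → [38, 24] → [38, 24, 32] → [38, 24, 32, 28] → [38, 24, 32, 28, 26]
So `sum(new_list)` = 148

Answer: 148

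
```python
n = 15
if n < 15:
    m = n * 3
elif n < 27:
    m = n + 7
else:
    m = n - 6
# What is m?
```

Trace:
`n = 15` → n = 15
`if n < 15: ...` → n < 15 is False, n < 27 is True → m = 22
So m = 22

Answer: 22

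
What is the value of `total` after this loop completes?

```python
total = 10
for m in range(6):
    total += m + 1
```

Start at 10, add 1 to 6 = 31
`total` takes the values: 10 → 11 → 13 → 16 → 20 → 25 → 31

Answer: 31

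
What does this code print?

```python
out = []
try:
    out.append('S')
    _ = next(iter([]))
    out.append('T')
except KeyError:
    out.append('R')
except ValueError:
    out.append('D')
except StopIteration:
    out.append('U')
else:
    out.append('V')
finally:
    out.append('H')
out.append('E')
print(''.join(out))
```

Execution trace: 'S' (try body) → 'U' (except StopIteration) → 'H' (finally) → 'E' (after the try/except). Output: SUHE

Answer: SUHE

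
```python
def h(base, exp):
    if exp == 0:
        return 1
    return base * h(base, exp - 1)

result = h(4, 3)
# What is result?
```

h(4, 3) = 4 * 4 * 4 = 64

Answer: 64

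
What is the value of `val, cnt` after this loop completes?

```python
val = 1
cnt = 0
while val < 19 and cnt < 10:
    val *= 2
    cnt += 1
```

Double until >= 19 or 10 iterations
`val, cnt` takes the values: (1, 0) → (2, 0) → (2, 1) → (4, 1) → (4, 2) → (8, 2) → (8, 3) → (16, 3) → (16, 4) → (32, 4) → (32, 5)

Answer: 32, 5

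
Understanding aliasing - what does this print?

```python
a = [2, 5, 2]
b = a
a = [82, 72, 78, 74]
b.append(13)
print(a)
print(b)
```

Key concept: rebinding vs mutation: a is rebound to a new list, b still points at the original.
Step by step:
`a = [2, 5, 2]` → a = [2, 5, 2]
`b = a` → b = [2, 5, 2] (same object as a)
`a = [82, 72, 78, 74]` → a = [82, 72, 78, 74]
`b.append(13)` → b = [2, 5, 2, 13]
`print(a)` → prints [82, 72, 78, 74]
`print(b)` → prints [2, 5, 2, 13]

Answer:
[82, 72, 78, 74]
[2, 5, 2, 13]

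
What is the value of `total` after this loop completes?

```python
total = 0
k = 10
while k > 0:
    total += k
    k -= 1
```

Sum 10 down to 1
`total` takes the values: 0 → 10 → 19 → 27 → 34 → 40 → 45 → 49 → 52 → 54 → 55

Answer: 55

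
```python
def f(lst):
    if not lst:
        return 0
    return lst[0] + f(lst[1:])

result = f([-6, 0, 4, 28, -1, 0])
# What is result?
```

(-6) + 0 + 4 + 28 + (-1) + 0 + 0 = 25

Answer: 25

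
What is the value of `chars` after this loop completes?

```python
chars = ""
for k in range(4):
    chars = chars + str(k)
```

Concatenate digits 0 to 3
`chars` takes the values: "" → "0" → "01" → "012" → "0123"

Answer: "0123"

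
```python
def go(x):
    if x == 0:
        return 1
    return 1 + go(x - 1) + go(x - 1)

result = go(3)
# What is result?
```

go(x) = 1 + 2·go(x-1), go(0)=1. Closed form: (1+1)·2^3 - 1 = 15.

Answer: 15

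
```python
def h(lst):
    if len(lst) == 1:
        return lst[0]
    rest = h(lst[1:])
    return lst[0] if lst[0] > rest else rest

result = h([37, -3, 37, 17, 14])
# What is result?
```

Recursive max over [37, -3, 37, 17, 14] = 37

Answer: 37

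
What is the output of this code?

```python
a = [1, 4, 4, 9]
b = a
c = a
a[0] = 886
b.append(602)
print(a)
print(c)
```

Key concept: multiple aliases.
Step by step:
`a = [1, 4, 4, 9]` → a = [1, 4, 4, 9]
`b = a` → b = [1, 4, 4, 9] (same object as a)
`c = a` → c = [1, 4, 4, 9] (same object as a, b)
`a[0] = 886` → a = [886, 4, 4, 9] (same object as b, c); b = [886, 4, 4, 9] (same object as a, c); c = [886, 4, 4, 9] (same object as a, b)
`b.append(602)` → a = [886, 4, 4, 9, 602] (same object as b, c); b = [886, 4, 4, 9, 602] (same object as a, c); c = [886, 4, 4, 9, 602] (same object as a, b)
`print(a)` → prints [886, 4, 4, 9, 602]
`print(c)` → prints [886, 4, 4, 9, 602]

Answer:
[886, 4, 4, 9, 602]
[886, 4, 4, 9, 602]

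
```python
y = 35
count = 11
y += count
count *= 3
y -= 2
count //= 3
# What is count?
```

Trace:
`y = 35` → y = 35
`count = 11` → count = 11
`y += count` → y = 46
`count *= 3` → count = 33
`y -= 2` → y = 44
`count //= 3` → count = 11
So count = 11

Answer: 11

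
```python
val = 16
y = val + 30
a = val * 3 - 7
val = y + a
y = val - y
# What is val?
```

Trace:
`val = 16` → val = 16
`y = val + 30` → y = 46
`a = val * 3 - 7` → a = 41
`val = y + a` → val = 87
`y = val - y` → y = 41
So val = 87

Answer: 87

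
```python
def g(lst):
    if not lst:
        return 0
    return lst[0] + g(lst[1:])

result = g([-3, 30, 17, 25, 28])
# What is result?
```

(-3) + 30 + 17 + 25 + 28 + 0 = 97

Answer: 97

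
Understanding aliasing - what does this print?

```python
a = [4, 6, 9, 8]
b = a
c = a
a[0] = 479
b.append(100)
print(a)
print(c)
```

Key concept: multiple aliases.
Step by step:
`a = [4, 6, 9, 8]` → a = [4, 6, 9, 8]
`b = a` → b = [4, 6, 9, 8] (same object as a)
`c = a` → c = [4, 6, 9, 8] (same object as a, b)
`a[0] = 479` → a = [479, 6, 9, 8] (same object as b, c); b = [479, 6, 9, 8] (same object as a, c); c = [479, 6, 9, 8] (same object as a, b)
`b.append(100)` → a = [479, 6, 9, 8, 100] (same object as b, c); b = [479, 6, 9, 8, 100] (same object as a, c); c = [479, 6, 9, 8, 100] (same object as a, b)
`print(a)` → prints [479, 6, 9, 8, 100]
`print(c)` → prints [479, 6, 9, 8, 100]

Answer:
[479, 6, 9, 8, 100]
[479, 6, 9, 8, 100]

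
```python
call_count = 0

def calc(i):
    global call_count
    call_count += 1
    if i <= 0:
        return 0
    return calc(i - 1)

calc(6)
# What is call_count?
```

Linear recursion stepping by 1: 7 calls from i=6 down to ≤0.

Answer: 7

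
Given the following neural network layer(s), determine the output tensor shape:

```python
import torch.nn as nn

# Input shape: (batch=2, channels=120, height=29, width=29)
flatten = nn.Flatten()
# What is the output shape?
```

Input: (2, 120, 29, 29) -> Output: (2, 100920)

Answer: (2, 100920)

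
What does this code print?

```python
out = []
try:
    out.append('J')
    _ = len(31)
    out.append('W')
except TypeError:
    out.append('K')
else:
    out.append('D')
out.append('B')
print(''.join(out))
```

Execution trace: 'J' (try body) → 'K' (except TypeError) → 'B' (after the try/except). Output: JKB

Answer: JKB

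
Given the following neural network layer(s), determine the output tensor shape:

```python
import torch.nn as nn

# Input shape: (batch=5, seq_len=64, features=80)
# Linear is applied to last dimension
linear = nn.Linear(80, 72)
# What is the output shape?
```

Input: (5, 64, 80) -> Output: (5, 64, 72)

Answer: (5, 64, 72)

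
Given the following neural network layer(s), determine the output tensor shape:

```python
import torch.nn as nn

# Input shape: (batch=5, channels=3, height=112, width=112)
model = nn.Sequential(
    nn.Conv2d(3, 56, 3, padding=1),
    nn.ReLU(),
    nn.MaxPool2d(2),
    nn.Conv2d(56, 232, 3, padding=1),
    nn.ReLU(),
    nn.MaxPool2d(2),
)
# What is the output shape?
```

Input: (5, 3, 112, 112) -> after first Conv2d: (5, 56, 112, 112) -> after first MaxPool2d: (5, 56, 56, 56) -> after second Conv2d: (5, 232, 56, 56) -> Output: (5, 232, 28, 28)

Answer: (5, 232, 28, 28)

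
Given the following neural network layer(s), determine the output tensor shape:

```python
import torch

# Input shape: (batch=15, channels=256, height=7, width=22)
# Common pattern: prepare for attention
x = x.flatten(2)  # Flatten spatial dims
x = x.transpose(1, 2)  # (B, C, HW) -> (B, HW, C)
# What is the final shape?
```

Input: (15, 256, 7, 22) -> after flatten(2): (15, 256, 154) -> Output: (15, 154, 256)

Answer: (15, 154, 256)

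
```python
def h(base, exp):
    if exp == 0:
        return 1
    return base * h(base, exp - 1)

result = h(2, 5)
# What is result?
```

h(2, 5) = 2 * 2 * 2 * 2 * 2 = 32

Answer: 32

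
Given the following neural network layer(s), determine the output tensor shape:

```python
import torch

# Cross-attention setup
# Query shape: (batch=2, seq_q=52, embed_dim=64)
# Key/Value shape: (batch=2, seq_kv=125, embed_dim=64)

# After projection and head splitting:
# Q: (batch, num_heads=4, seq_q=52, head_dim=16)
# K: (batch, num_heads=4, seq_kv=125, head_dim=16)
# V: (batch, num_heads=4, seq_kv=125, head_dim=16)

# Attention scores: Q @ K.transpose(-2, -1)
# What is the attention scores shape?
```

Input: (2, 52, 64) -> Output: (2, 4, 52, 125)

Answer: (2, 4, 52, 125)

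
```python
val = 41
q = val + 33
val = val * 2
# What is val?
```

Trace:
`val = 41` → val = 41
`q = val + 33` → q = 74
`val = val * 2` → val = 82
So val = 82

Answer: 82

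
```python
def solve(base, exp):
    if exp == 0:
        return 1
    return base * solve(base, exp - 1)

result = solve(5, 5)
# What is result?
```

solve(5, 5) = 5 * 5 * 5 * 5 * 5 = 3125

Answer: 3125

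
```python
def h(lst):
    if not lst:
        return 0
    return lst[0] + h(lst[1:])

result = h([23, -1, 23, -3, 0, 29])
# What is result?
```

23 + (-1) + 23 + (-3) + 0 + 29 + 0 = 71

Answer: 71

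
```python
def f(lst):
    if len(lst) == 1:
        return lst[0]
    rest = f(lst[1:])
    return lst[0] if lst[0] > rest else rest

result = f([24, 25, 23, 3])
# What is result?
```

Recursive max over [24, 25, 23, 3] = 25

Answer: 25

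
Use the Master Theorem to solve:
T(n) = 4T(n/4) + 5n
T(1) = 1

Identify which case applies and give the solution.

a=4, b=4, f(n)=5n. log_4(4) = 1. Since c=1 = 1, Case 2 applies: T(n) = Θ(n^log_b(a) · log n) = O(n log n).

Answer: O(n log n) - Case 2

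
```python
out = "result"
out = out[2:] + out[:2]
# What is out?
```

Trace:
`out = "result"` → out = 'result'
`out = out[2:] + out[:2]` → out = 'sultre'
So out = 'sultre'

Answer: 'sultre'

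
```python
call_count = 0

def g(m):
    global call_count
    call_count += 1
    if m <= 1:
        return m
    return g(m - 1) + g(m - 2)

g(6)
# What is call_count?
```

Calls(m) = 1 + Calls(m-1) + Calls(m-2); Calls(0)=Calls(1)=1. For m=6 this gives 25.

Answer: 25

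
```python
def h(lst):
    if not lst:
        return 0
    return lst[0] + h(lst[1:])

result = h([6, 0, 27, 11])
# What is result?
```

6 + 0 + 27 + 11 + 0 = 44

Answer: 44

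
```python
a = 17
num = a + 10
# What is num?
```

Trace:
`a = 17` → a = 17
`num = a + 10` → num = 27
So num = 27

Answer: 27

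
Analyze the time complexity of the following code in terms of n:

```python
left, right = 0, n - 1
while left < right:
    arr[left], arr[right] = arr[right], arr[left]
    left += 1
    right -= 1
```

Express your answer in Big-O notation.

This is In-place array reversal. Time complexity: O(n).

Answer: O(n)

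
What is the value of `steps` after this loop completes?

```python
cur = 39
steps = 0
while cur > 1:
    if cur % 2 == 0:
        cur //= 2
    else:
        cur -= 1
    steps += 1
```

Steps to reduce 39 to 1
`steps` takes the values: 0 → 1 → 2 → 3 → 4 → 5 → 6 → 7 → 8

Answer: 8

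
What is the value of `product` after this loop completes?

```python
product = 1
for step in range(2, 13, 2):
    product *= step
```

Product of even numbers 2 to 12
`product` takes the values: 1 → 2 → 8 → 48 → 384 → 3840 → 46080

Answer: 46080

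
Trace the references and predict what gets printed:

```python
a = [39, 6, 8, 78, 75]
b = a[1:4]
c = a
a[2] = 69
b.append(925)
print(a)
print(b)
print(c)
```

Key concept: slice vs alias.
Step by step:
`a = [39, 6, 8, 78, 75]` → a = [39, 6, 8, 78, 75]
`b = a[1:4]` → b = [6, 8, 78]
`c = a` → c = [39, 6, 8, 78, 75] (same object as a)
`a[2] = 69` → a = [39, 6, 69, 78, 75] (same object as c); c = [39, 6, 69, 78, 75] (same object as a)
`b.append(925)` → b = [6, 8, 78, 925]
`print(a)` → prints [39, 6, 69, 78, 75]
`print(b)` → prints [6, 8, 78, 925]
`print(c)` → prints [39, 6, 69, 78, 75]

Answer:
[39, 6, 69, 78, 75]
[6, 8, 78, 925]
[39, 6, 69, 78, 75]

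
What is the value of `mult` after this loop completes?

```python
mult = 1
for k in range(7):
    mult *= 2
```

2^7 = 128
`mult` takes the values: 1 → 2 → 4 → 8 → 16 → 32 → 64 → 128

Answer: 128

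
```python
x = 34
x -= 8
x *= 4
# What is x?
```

Trace:
`x = 34` → x = 34
`x -= 8` → x = 26
`x *= 4` → x = 104
So x = 104

Answer: 104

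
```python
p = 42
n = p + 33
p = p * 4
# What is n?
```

Trace:
`p = 42` → p = 42
`n = p + 33` → n = 75
`p = p * 4` → p = 168
So n = 75

Answer: 75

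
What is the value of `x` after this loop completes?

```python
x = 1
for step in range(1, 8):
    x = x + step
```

Start at 1, add 1 through 7
`x` takes the values: 1 → 2 → 4 → 7 → 11 → 16 → 22 → 29

Answer: 29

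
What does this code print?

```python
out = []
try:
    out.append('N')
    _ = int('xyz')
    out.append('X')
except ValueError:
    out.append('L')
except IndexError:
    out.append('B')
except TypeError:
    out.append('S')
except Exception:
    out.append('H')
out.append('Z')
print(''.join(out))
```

Execution trace: 'N' (try body) → 'L' (except ValueError) → 'Z' (after the try/except). Output: NLZ

Answer: NLZ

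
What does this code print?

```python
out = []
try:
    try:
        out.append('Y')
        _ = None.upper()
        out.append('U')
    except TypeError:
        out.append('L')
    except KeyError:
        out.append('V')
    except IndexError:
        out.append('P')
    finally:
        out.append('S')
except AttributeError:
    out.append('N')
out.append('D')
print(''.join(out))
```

Execution trace: 'Y' (try body) → 'S' (finally) → 'N' (outer except AttributeError) → 'D' (after the try/except). Output: YSND

Answer: YSND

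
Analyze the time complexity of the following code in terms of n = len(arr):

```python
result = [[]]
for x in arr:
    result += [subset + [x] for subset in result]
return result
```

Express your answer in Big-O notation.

This is subset (power-set) generation — 2^n subsets, each materialised as a list of up to n elements. Time complexity: O(n · 2^n).

Answer: O(n · 2^n)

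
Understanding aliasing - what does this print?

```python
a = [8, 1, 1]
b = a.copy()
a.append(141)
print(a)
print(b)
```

Key concept: list.copy() creates independent copy.
Step by step:
`a = [8, 1, 1]` → a = [8, 1, 1]
`b = a.copy()` → b = [8, 1, 1]
`a.append(141)` → a = [8, 1, 1, 141]
`print(a)` → prints [8, 1, 1, 141]
`print(b)` → prints [8, 1, 1]

Answer:
[8, 1, 1, 141]
[8, 1, 1]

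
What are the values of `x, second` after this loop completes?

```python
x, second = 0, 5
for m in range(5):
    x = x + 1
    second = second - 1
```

x goes 0→5, second goes 5→0
`x, second` takes the values: (0, 5) → (1, 5) → (1, 4) → (2, 4) → (2, 3) → (3, 3) → (3, 2) → (4, 2) → (4, 1) → (5, 1) → (5, 0)

Answer: 5, 0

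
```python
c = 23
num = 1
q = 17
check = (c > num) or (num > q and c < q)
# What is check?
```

Trace:
`c = 23` → c = 23
`num = 1` → num = 1
`q = 17` → q = 17
`check = (c > num) or (num > q and c < q)` → check = True
So check = True

Answer: True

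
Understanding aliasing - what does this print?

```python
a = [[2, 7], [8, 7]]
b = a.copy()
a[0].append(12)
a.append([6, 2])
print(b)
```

Key concept: shallow copy with nested lists.
Step by step:
`a = [[2, 7], [8, 7]]` → a = [[2, 7], [8, 7]]
`b = a.copy()` → b = [[2, 7], [8, 7]]
`a[0].append(12)` → a = [[2, 7, 12], [8, 7]]; b = [[2, 7, 12], [8, 7]]
`a.append([6, 2])` → a = [[2, 7, 12], [8, 7], [6, 2]]
`print(b)` → prints [[2, 7, 12], [8, 7]]

Answer: [[2, 7, 12], [8, 7]]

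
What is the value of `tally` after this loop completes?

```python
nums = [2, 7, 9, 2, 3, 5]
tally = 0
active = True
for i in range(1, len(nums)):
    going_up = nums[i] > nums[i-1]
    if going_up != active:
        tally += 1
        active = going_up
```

Count direction changes in [2, 7, 9, 2, 3, 5]
`tally` takes the values: 0 → 1 → 2

Answer: 2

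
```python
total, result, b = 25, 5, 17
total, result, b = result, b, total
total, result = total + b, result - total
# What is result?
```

Trace:
`total, result, b = 25, 5, 17` → total = 25; result = 5; b = 17
`total, result, b = result, b, total` → total = 5; result = 17; b = 25
`total, result = total + b, result - total` → total = 30; result = 12
So result = 12

Answer: 12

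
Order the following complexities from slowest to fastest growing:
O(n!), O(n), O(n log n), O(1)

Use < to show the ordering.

Ordered by growth rate: O(1) < O(n) < O(n log n) < O(n!)

Answer: O(1) < O(n) < O(n log n) < O(n!)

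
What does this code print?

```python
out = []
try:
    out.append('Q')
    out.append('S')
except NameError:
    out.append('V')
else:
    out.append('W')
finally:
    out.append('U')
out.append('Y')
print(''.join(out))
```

Execution trace: 'Q' (try body) → 'S' (try body, no exception) → 'W' (else) → 'U' (finally) → 'Y' (after the try/except). Output: QSWUY

Answer: QSWUY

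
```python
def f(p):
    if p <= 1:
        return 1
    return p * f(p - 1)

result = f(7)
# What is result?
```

f(7) = 7 * 6 * 5 * 4 * 3 * 2 * 1 = 5040

Answer: 5040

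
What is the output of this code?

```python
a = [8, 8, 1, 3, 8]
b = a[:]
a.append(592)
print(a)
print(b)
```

Key concept: slice [:] creates copy.
Step by step:
`a = [8, 8, 1, 3, 8]` → a = [8, 8, 1, 3, 8]
`b = a[:]` → b = [8, 8, 1, 3, 8]
`a.append(592)` → a = [8, 8, 1, 3, 8, 592]
`print(a)` → prints [8, 8, 1, 3, 8, 592]
`print(b)` → prints [8, 8, 1, 3, 8]

Answer:
[8, 8, 1, 3, 8, 592]
[8, 8, 1, 3, 8]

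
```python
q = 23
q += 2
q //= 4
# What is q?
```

Trace:
`q = 23` → q = 23
`q += 2` → q = 25
`q //= 4` → q = 6
So q = 6

Answer: 6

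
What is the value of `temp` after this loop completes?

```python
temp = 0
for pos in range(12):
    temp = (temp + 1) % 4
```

Increment mod 4, 12 times = 0
`temp` takes the values: 0 → 1 → 2 → 3 → 0 → 1 → 2 → 3 → 0 → 1 → 2 → 3 → 0

Answer: 0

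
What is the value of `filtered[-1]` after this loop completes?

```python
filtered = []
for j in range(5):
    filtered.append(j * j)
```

Last element of squares 0 to 4
`filtered` takes the values: [] → [0] → [0, 1] → [0, 1, 4] → [0, 1, 4, 9] → [0, 1, 4, 9, 16]
So `filtered[-1]` = 16

Answer: 16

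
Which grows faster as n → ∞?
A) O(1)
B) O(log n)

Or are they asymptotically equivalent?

O(1) vs O(log n): Higher order terms dominate.

Answer: B) O(log n) grows faster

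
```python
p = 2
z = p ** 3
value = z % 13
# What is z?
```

Trace:
`p = 2` → p = 2
`z = p ** 3` → z = 8
`value = z % 13` → value = 8
So z = 8

Answer: 8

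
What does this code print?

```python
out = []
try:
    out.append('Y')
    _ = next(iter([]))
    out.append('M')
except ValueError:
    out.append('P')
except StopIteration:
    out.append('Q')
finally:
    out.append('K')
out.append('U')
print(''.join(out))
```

Execution trace: 'Y' (try body) → 'Q' (except StopIteration) → 'K' (finally) → 'U' (after the try/except). Output: YQKU

Answer: YQKU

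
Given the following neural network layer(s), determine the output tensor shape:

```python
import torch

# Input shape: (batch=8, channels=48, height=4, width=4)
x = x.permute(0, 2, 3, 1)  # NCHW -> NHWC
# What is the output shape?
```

Input: (8, 48, 4, 4) -> Output: (8, 4, 4, 48)

Answer: (8, 4, 4, 48)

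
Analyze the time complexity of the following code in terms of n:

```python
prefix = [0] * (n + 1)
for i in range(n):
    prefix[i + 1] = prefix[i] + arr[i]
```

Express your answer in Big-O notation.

This is Prefix sum computation. Time complexity: O(n).

Answer: O(n)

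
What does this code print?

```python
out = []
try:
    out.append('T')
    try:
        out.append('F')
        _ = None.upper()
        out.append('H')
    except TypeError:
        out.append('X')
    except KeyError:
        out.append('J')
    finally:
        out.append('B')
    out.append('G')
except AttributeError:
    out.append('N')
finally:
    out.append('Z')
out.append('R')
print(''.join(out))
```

Execution trace: 'T' (try body) → 'F' (inner try body) → 'B' (inner finally) → 'N' (except AttributeError) → 'Z' (finally) → 'R' (after the try/except). Output: TFBNZR

Answer: TFBNZR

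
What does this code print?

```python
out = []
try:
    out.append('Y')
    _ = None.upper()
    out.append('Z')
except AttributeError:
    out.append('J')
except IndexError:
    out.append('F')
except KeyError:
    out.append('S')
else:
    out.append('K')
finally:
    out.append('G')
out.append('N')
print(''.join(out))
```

Execution trace: 'Y' (try body) → 'J' (except AttributeError) → 'G' (finally) → 'N' (after the try/except). Output: YJGN

Answer: YJGN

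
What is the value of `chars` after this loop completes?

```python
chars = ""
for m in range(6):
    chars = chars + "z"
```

Repeat 'z' 6 times
`chars` takes the values: "" → "z" → "zz" → "zzz" → "zzzz" → "zzzzz" → "zzzzzz"

Answer: "zzzzzz"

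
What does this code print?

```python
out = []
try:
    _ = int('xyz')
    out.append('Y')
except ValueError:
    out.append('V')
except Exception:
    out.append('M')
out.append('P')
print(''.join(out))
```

Execution trace: 'V' (except ValueError) → 'P' (after the try/except). Output: VP

Answer: VP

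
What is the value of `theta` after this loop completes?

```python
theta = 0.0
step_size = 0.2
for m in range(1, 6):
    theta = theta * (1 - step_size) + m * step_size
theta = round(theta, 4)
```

Moving average with lr=0.2
`theta` takes the values: 0.0 → 0.2 → 0.56 → 1.048 → 1.6384 → 2.31072 → 2.3107

Answer: 2.3107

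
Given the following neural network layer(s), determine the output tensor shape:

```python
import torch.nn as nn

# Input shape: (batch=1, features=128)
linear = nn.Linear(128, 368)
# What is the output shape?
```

Input: (1, 128) -> Output: (1, 368)

Answer: (1, 368)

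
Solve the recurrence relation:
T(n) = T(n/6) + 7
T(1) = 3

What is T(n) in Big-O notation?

Each step divides n by 6 and adds 7. After log_6(n) steps we reach T(1)=3. So T(n) = 7·log_6(n) + 3 = O(log n).

Answer: O(log n)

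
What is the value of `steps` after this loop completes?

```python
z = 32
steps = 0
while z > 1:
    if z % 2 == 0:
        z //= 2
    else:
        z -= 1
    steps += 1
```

Steps to reduce 32 to 1
`steps` takes the values: 0 → 1 → 2 → 3 → 4 → 5

Answer: 5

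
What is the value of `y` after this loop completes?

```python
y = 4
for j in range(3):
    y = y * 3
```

Multiply by 3, 3 times: 4 * 3^3 = 108
`y` takes the values: 4 → 12 → 36 → 108

Answer: 108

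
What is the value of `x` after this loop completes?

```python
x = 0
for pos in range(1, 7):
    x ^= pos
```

XOR of 1 to 6
`x` takes the values: 0 → 1 → 3 → 0 → 4 → 1 → 7

Answer: 7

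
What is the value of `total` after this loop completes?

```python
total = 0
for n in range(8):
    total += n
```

Sum of 0 to 7 = 28
`total` takes the values: 0 → 1 → 3 → 6 → 10 → 15 → 21 → 28

Answer: 28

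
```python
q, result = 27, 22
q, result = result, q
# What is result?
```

Trace:
`q, result = 27, 22` → q = 27; result = 22
`q, result = result, q` → q = 22; result = 27
So result = 27

Answer: 27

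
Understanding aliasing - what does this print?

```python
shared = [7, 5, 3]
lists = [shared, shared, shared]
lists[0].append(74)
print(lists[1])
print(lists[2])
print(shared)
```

Key concept: list of same reference.
Step by step:
`shared = [7, 5, 3]` → shared = [7, 5, 3]
`lists = [shared, shared, shared]` → lists = [[7, 5, 3], [7, 5, 3], [7, 5, 3]]
`lists[0].append(74)` → shared = [7, 5, 3, 74]; lists = [[7, 5, 3, 74], [7, 5, 3, 74], [7, 5, 3, 74]]
`print(lists[1])` → prints [7, 5, 3, 74]
`print(lists[2])` → prints [7, 5, 3, 74]
`print(shared)` → prints [7, 5, 3, 74]

Answer:
[7, 5, 3, 74]
[7, 5, 3, 74]
[7, 5, 3, 74]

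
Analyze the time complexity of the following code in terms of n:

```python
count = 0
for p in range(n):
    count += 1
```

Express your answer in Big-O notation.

Each loop level contributes: n. Multiplying the contributions gives O(n).

Answer: O(n)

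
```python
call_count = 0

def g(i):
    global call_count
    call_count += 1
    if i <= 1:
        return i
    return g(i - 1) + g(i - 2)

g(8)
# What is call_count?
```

Calls(i) = 1 + Calls(i-1) + Calls(i-2); Calls(0)=Calls(1)=1. For i=8 this gives 67.

Answer: 67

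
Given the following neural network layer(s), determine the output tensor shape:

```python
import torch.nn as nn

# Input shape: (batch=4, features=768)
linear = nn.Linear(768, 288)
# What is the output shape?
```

Input: (4, 768) -> Output: (4, 288)

Answer: (4, 288)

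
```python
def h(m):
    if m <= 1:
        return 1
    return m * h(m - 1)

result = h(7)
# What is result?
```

h(7) = 7 * 6 * 5 * 4 * 3 * 2 * 1 = 5040

Answer: 5040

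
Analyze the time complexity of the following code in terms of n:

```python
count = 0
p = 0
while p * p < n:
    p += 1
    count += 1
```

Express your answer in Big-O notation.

Each loop level contributes: √n. Multiplying the contributions gives O(√n).

Answer: O(√n)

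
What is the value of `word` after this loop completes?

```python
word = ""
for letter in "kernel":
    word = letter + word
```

Reverse 'kernel'
`word` takes the values: "" → "k" → "ek" → "rek" → "nrek" → "enrek" → "lenrek"

Answer: "lenrek"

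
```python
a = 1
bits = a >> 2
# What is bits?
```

Trace:
`a = 1` → a = 1
`bits = a >> 2` → bits = 0
So bits = 0

Answer: 0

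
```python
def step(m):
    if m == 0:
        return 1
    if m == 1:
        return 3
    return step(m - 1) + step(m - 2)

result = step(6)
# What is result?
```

Build up from base cases: step(0)=1, step(1)=3, step(2)=4, step(3)=7, step(4)=11, step(5)=18, step(6)=29

Answer: 29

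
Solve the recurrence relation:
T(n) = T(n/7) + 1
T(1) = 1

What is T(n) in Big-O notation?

Each step divides n by 7 and adds 1. After log_7(n) steps we reach T(1)=1. So T(n) = 1·log_7(n) + 1 = O(log n).

Answer: O(log n)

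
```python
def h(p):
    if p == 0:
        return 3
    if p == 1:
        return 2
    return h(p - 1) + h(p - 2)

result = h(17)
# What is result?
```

Build up from base cases: h(0)=3, h(1)=2, h(2)=5, h(3)=7, h(4)=12, h(5)=19, h(6)=31, ..., h(17)=6155

Answer: 6155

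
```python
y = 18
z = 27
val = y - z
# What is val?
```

Trace:
`y = 18` → y = 18
`z = 27` → z = 27
`val = y - z` → val = -9
So val = -9

Answer: -9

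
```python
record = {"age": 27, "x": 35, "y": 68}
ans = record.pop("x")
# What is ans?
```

Trace:
`record = {"age": 27, "x": 35, "y": 68}` → record = {'age': 27, 'x': 35, 'y': 68}
`ans = record.pop("x")` → record = {'age': 27, 'y': 68}; ans = 35
So ans = 35

Answer: 35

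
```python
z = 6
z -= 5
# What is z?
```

Trace:
`z = 6` → z = 6
`z -= 5` → z = 1
So z = 1

Answer: 1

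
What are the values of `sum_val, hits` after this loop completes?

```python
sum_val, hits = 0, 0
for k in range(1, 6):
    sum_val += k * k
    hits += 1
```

Sum of squares and count
`sum_val, hits` takes the values: (0, 0) → (1, 0) → (1, 1) → (5, 1) → (5, 2) → (14, 2) → (14, 3) → (30, 3) → (30, 4) → (55, 4) → (55, 5)

Answer: 55, 5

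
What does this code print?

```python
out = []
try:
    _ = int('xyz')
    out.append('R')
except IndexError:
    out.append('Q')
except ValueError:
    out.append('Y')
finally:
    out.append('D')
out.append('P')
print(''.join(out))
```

Execution trace: 'Y' (except ValueError) → 'D' (finally) → 'P' (after the try/except). Output: YDP

Answer: YDP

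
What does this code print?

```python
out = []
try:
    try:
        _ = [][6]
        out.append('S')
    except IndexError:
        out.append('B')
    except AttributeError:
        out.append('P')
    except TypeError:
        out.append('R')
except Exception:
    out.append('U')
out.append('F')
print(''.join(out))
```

Execution trace: 'B' (inner except IndexError) → 'F' (after the try/except). Output: BF

Answer: BF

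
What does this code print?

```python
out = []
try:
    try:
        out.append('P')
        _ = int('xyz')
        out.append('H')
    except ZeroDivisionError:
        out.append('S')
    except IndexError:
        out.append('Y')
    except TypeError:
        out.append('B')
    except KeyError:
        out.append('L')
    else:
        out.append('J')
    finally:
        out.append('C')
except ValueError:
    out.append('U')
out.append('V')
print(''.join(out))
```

Execution trace: 'P' (try body) → 'C' (finally) → 'U' (outer except ValueError) → 'V' (after the try/except). Output: PCUV

Answer: PCUV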